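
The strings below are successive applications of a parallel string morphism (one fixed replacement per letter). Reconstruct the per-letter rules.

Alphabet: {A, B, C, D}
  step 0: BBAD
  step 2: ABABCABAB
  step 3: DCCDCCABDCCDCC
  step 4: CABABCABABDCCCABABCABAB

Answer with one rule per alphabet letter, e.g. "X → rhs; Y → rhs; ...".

A->DC, B->C, C->AB, D->C

  step 3 ⇒ step 4: DCCDCCABDCCDCC ⇒ C·AB·AB·C·AB·AB·DC·C·C·AB·AB·C·AB·AB
    A ↦ DC
    B ↦ C
    C ↦ AB
    D ↦ C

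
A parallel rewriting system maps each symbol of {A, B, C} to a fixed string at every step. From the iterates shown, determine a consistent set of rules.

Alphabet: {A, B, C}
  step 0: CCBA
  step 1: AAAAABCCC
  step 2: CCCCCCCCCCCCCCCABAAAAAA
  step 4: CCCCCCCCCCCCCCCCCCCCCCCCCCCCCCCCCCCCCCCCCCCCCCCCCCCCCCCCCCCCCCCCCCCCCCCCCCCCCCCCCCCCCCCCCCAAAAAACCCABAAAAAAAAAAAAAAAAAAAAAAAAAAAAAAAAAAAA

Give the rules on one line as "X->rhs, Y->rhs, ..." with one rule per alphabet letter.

A->CCC, B->AB, C->AA

  step 1 ⇒ step 2: AAAAABCCC ⇒ CCC·CCC·CCC·CCC·CCC·AB·AA·AA·AA
    A ↦ CCC
    B ↦ AB
    C ↦ AA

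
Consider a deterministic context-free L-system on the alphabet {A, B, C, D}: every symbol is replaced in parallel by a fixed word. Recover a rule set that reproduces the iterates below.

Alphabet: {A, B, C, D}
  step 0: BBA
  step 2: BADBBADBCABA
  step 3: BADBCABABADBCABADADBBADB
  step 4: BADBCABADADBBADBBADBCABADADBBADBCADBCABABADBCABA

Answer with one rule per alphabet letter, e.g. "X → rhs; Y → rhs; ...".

  step 3 ⇒ step 4: BADBCABABADBCABADADBBADB ⇒ BA·DB·CA·BA·DA·DB·BA·DB·BA·DB·CA·BA·DA·DB·BA·DB·CA·DB·CA·BA·BA·DB·CA·BA
    A ↦ DB
    B ↦ BA
    C ↦ DA
    D ↦ CA

A->DB, B->BA, C->DA, D->CA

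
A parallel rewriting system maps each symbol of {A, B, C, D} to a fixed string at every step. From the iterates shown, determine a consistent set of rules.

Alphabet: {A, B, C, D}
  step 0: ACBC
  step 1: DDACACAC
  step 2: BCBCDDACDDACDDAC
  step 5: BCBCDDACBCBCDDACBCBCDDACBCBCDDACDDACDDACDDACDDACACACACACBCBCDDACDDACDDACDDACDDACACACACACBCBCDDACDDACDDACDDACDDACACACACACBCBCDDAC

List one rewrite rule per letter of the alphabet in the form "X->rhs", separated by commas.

  step 1 ⇒ step 2: DDACACAC ⇒ BC·BC·DD·AC·DD·AC·DD·AC
    A ↦ DD
    C ↦ AC
    D ↦ BC
  step 0 ⇒ step 1: ACBC ⇒ DD·AC·AC·AC
    B ↦ AC

A->DD, B->AC, C->AC, D->BC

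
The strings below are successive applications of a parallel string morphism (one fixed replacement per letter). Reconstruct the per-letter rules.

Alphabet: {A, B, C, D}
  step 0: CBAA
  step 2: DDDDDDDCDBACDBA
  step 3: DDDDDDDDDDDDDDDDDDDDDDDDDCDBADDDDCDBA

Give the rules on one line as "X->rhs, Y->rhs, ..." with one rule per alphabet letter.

A->BA, B->CD, C->D, D->DDD

  step 2 ⇒ step 3: DDDDDDDCDBACDBA ⇒ DDD·DDD·DDD·DDD·DDD·DDD·DDD·D·DDD·CD·BA·D·DDD·CD·BA
    A ↦ BA
    B ↦ CD
    C ↦ D
    D ↦ DDD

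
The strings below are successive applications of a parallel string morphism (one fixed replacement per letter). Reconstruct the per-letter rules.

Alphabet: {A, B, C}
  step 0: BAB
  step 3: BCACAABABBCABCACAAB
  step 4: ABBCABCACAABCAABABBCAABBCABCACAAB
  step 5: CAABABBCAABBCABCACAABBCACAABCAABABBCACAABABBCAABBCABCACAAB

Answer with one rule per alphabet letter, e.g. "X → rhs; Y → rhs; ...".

  step 4 ⇒ step 5: ABBCABCACAABCAABABBCAABBCABCACAAB ⇒ CA·AB·AB·B·CA·AB·B·CA·B·CA·CA·AB·B·CA·CA·AB·CA·AB·AB·B·CA·CA·AB·AB·B·CA·AB·B·CA·B·CA·CA·AB
    A ↦ CA
    B ↦ AB
    C ↦ B

A->CA, B->AB, C->B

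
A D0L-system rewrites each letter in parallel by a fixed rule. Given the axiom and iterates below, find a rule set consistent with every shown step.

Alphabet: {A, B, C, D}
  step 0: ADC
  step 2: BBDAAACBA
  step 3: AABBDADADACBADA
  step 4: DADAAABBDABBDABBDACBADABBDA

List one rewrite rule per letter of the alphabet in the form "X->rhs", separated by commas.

A->DA, B->A, C->CB, D->BB

  step 3 ⇒ step 4: AABBDADADACBADA ⇒ DA·DA·A·A·BB·DA·BB·DA·BB·DA·CB·A·DA·BB·DA
    A ↦ DA
    B ↦ A
    C ↦ CB
    D ↦ BB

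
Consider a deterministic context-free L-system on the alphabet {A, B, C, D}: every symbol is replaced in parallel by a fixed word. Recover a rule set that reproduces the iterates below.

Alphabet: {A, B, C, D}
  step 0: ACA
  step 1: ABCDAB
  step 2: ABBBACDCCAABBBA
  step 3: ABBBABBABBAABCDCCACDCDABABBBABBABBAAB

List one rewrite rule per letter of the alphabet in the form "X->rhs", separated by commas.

A->AB, B->BBA, C->CD, D->CCA

  step 2 ⇒ step 3: ABBBACDCCAABBBA ⇒ AB·BBA·BBA·BBA·AB·CD·CCA·CD·CD·AB·AB·BBA·BBA·BBA·AB
    A ↦ AB
    B ↦ BBA
    C ↦ CD
    D ↦ CCA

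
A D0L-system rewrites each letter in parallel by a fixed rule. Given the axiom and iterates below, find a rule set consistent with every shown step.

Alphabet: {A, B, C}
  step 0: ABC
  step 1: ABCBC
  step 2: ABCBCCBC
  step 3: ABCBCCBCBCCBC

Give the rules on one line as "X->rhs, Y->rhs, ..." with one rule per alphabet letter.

  step 2 ⇒ step 3: ABCBCCBC ⇒ AB·C·BC·C·BC·BC·C·BC
    A ↦ AB
    B ↦ C
    C ↦ BC

A->AB, B->C, C->BC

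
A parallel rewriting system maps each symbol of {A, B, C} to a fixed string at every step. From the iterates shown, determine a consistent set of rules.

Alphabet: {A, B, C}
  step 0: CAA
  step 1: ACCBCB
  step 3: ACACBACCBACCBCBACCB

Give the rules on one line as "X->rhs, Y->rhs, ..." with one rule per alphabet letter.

  step 0 ⇒ step 1: CAA ⇒ AC·CB·CB
    A ↦ CB
    C ↦ AC
    B ↦ A  (constrained at step 1)

A->CB, B->A, C->AC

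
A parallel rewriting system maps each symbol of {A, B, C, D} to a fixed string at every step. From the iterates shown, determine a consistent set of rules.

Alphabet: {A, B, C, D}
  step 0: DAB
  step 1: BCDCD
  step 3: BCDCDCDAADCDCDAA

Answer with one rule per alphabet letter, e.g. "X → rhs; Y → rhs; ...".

  step 0 ⇒ step 1: DAB ⇒ BC·DC·D
    A ↦ DC
    B ↦ D
    D ↦ BC
    C ↦ AA  (constrained at step 1)

A->DC, B->D, C->AA, D->BC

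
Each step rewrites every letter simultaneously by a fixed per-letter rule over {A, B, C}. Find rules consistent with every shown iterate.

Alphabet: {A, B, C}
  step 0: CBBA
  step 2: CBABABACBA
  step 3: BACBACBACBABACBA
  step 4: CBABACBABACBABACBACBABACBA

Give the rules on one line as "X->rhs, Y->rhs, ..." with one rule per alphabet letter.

A->BA, B->C, C->BA

  step 3 ⇒ step 4: BACBACBACBABACBA ⇒ C·BA·BA·C·BA·BA·C·BA·BA·C·BA·C·BA·BA·C·BA
    A ↦ BA
    B ↦ C
    C ↦ BA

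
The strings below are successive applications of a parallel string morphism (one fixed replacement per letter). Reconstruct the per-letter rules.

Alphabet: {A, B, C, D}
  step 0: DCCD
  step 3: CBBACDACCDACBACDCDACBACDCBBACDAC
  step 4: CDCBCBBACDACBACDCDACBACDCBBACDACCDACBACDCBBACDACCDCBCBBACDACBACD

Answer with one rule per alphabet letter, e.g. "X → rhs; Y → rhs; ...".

A->BA, B->CB, C->CD, D->AC

  step 3 ⇒ step 4: CBBACDACCDACBACDCDACBACDCBBACDAC ⇒ CD·CB·CB·BA·CD·AC·BA·CD·CD·AC·BA·CD·CB·BA·CD·AC·CD·AC·BA·CD·CB·BA·CD·AC·CD·CB·CB·BA·CD·AC·BA·CD
    A ↦ BA
    B ↦ CB
    C ↦ CD
    D ↦ AC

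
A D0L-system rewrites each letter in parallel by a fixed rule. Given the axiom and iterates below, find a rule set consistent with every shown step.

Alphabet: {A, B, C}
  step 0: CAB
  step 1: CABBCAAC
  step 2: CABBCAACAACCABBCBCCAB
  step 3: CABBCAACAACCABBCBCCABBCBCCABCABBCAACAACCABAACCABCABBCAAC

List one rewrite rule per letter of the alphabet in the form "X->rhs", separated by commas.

A->BC, B->AAC, C->CAB

  step 2 ⇒ step 3: CABBCAACAACCABBCBCCAB ⇒ CAB·BC·AAC·AAC·CAB·BC·BC·CAB·BC·BC·CAB·CAB·BC·AAC·AAC·CAB·AAC·CAB·CAB·BC·AAC
    A ↦ BC
    B ↦ AAC
    C ↦ CAB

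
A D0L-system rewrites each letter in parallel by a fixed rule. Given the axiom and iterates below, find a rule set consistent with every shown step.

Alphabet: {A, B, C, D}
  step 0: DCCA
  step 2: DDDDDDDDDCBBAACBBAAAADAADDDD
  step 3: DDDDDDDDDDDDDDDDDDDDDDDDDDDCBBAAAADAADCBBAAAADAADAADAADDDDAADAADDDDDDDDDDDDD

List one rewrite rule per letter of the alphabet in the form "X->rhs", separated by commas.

A->AAD, B->A, C->CBB, D->DDD

  step 2 ⇒ step 3: DDDDDDDDDCBBAACBBAAAADAADDDD ⇒ DDD·DDD·DDD·DDD·DDD·DDD·DDD·DDD·DDD·CBB·A·A·AAD·AAD·CBB·A·A·AAD·AAD·AAD·AAD·DDD·AAD·AAD·DDD·DDD·DDD·DDD
    A ↦ AAD
    B ↦ A
    C ↦ CBB
    D ↦ DDD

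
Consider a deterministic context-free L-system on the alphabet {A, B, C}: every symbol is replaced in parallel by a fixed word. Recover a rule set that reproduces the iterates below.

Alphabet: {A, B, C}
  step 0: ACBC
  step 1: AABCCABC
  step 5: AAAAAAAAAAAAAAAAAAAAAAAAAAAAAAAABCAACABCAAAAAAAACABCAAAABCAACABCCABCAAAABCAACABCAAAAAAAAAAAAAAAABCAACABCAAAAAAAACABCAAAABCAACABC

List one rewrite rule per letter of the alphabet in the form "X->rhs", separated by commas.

A->AA, B->CA, C->BC

  step 0 ⇒ step 1: ACBC ⇒ AA·BC·CA·BC
    A ↦ AA
    B ↦ CA
    C ↦ BC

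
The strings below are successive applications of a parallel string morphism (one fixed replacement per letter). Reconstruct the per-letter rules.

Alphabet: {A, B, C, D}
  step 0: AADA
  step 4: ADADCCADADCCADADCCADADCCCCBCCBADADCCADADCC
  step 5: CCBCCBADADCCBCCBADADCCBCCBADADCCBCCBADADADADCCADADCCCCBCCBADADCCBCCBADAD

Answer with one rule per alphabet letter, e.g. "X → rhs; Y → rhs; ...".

  step 4 ⇒ step 5: ADADCCADADCCADADCCADADCCCCBCCBADADCCADADCC ⇒ CC·B·CC·B·AD·AD·CC·B·CC·B·AD·AD·CC·B·CC·B·AD·AD·CC·B·CC·B·AD·AD·AD·AD·CC·AD·AD·CC·CC·B·CC·B·AD·AD·CC·B·CC·B·AD·AD
    A ↦ CC
    B ↦ CC
    C ↦ AD
    D ↦ B

A->CC, B->CC, C->AD, D->B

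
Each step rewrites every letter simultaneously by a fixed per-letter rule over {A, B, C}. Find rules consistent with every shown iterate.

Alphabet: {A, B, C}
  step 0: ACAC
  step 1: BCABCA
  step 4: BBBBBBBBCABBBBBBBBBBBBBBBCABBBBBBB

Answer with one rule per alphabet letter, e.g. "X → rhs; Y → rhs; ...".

A->B, B->BB, C->CA

  step 0 ⇒ step 1: ACAC ⇒ B·CA·B·CA
    A ↦ B
    C ↦ CA
    B ↦ BB  (constrained at step 1)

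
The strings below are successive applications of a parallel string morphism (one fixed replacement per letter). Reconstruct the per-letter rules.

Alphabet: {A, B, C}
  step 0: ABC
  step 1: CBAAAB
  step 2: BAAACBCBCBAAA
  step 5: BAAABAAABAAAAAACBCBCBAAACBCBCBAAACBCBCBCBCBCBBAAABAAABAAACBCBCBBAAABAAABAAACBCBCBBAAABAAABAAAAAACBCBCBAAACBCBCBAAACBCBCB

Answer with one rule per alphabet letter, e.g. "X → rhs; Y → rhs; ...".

  step 1 ⇒ step 2: CBAAAB ⇒ B·AAA·CB·CB·CB·AAA
    A ↦ CB
    B ↦ AAA
    C ↦ B

A->CB, B->AAA, C->B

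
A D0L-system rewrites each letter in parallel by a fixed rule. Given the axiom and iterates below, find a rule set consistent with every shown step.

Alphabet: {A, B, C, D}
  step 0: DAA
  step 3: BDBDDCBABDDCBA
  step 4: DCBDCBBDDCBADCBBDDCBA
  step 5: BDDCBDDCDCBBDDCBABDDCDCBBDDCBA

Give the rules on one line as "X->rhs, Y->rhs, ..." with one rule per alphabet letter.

A->BA, B->DC, C->D, D->B

  step 4 ⇒ step 5: DCBDCBBDDCBADCBBDDCBA ⇒ B·D·DC·B·D·DC·DC·B·B·D·DC·BA·B·D·DC·DC·B·B·D·DC·BA
    A ↦ BA
    B ↦ DC
    C ↦ D
    D ↦ B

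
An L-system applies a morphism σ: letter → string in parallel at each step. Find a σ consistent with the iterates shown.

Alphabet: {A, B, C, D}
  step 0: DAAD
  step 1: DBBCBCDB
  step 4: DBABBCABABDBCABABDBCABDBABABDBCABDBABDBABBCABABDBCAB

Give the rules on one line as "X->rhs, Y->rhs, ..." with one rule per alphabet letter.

  step 0 ⇒ step 1: DAAD ⇒ DB·BC·BC·DB
    A ↦ BC
    D ↦ DB
    B ↦ AB  (constrained at step 1)
    C ↦ D  (constrained at step 1)

A->BC, B->AB, C->D, D->DB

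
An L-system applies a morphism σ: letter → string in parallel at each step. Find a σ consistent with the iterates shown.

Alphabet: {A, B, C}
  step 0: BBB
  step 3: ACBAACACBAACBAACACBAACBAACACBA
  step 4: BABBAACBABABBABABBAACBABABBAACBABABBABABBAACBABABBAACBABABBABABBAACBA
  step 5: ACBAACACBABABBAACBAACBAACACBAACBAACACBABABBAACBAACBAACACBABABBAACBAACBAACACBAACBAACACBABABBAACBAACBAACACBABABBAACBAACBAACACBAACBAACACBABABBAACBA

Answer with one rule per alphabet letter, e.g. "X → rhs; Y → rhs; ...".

A->BA, B->AC, C->BBA

  step 4 ⇒ step 5: BABBAACBABABBABABBAACBABABBAACBABABBABABBAACBABABBAACBABABBABABBAACBA ⇒ AC·BA·AC·AC·BA·BA·BBA·AC·BA·AC·BA·AC·AC·BA·AC·BA·AC·AC·BA·BA·BBA·AC·BA·AC·BA·AC·AC·BA·BA·BBA·AC·BA·AC·BA·AC·AC·BA·AC·BA·AC·AC·BA·BA·BBA·AC·BA·AC·BA·AC·AC·BA·BA·BBA·AC·BA·AC·BA·AC·AC·BA·AC·BA·AC·AC·BA·BA·BBA·AC·BA
    A ↦ BA
    B ↦ AC
    C ↦ BBA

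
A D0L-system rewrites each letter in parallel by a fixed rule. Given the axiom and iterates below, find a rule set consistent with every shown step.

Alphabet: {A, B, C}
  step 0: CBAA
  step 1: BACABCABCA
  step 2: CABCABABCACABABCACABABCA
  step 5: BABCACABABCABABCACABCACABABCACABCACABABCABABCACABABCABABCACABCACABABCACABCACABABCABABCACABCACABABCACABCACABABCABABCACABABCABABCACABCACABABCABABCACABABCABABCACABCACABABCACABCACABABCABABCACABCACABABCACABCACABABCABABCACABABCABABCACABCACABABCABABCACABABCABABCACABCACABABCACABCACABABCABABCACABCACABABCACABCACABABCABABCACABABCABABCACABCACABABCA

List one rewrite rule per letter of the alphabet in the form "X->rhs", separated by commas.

  step 1 ⇒ step 2: BACABCABCA ⇒ CA·BCA·BA·BCA·CA·BA·BCA·CA·BA·BCA
    A ↦ BCA
    B ↦ CA
    C ↦ BA

A->BCA, B->CA, C->BA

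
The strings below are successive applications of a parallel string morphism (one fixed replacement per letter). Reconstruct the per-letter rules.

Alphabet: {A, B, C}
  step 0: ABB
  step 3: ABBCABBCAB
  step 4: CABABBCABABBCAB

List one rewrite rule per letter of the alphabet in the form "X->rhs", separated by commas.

A->C, B->AB, C->B

  step 3 ⇒ step 4: ABBCABBCAB ⇒ C·AB·AB·B·C·AB·AB·B·C·AB
    A ↦ C
    B ↦ AB
    C ↦ B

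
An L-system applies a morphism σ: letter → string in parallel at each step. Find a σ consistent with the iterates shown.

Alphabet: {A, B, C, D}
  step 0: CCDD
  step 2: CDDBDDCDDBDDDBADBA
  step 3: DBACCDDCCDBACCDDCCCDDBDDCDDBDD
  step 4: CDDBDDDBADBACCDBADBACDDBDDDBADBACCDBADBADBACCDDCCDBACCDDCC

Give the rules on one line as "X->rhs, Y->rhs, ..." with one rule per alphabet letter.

A->BDD, B->DD, C->DBA, D->C

  step 3 ⇒ step 4: DBACCDDCCDBACCDDCCCDDBDDCDDBDD ⇒ C·DD·BDD·DBA·DBA·C·C·DBA·DBA·C·DD·BDD·DBA·DBA·C·C·DBA·DBA·DBA·C·C·DD·C·C·DBA·C·C·DD·C·C
    A ↦ BDD
    B ↦ DD
    C ↦ DBA
    D ↦ C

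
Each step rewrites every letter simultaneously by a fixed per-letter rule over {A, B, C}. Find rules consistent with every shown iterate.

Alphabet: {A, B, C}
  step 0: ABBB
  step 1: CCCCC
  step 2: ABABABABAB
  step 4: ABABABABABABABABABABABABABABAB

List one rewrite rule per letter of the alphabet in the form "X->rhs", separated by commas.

A->CC, B->C, C->AB

  step 1 ⇒ step 2: CCCCC ⇒ AB·AB·AB·AB·AB
    C ↦ AB
  step 0 ⇒ step 1: ABBB ⇒ CC·C·C·C
    A ↦ CC
  step 0 ⇒ step 1: ABBB ⇒ CC·C·C·C
    B ↦ C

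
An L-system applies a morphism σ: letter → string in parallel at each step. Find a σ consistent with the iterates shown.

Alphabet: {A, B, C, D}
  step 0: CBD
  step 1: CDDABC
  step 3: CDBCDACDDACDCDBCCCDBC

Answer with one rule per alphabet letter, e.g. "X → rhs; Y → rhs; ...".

  step 0 ⇒ step 1: CBD ⇒ CD·DA·BC
    B ↦ DA
    C ↦ CD
    D ↦ BC
    A ↦ C  (constrained at step 1)

A->C, B->DA, C->CD, D->BC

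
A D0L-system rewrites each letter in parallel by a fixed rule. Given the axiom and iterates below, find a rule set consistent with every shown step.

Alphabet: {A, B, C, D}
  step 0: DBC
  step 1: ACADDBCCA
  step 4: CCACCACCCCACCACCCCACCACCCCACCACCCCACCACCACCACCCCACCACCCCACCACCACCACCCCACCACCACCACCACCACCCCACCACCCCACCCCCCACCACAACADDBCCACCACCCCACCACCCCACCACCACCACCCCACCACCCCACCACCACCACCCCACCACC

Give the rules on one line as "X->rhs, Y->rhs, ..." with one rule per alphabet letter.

  step 0 ⇒ step 1: DBC ⇒ ACA·DDB·CCA
    B ↦ DDB
    C ↦ CCA
    D ↦ ACA
    A ↦ CC  (constrained at step 1)

A->CC, B->DDB, C->CCA, D->ACA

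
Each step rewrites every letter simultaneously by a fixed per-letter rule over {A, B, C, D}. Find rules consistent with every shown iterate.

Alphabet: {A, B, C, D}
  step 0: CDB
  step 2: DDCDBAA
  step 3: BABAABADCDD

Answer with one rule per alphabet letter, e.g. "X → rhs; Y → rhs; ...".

A->D, B->DC, C->A, D->BA

  step 2 ⇒ step 3: DDCDBAA ⇒ BA·BA·A·BA·DC·D·D
    A ↦ D
    B ↦ DC
    C ↦ A
    D ↦ BA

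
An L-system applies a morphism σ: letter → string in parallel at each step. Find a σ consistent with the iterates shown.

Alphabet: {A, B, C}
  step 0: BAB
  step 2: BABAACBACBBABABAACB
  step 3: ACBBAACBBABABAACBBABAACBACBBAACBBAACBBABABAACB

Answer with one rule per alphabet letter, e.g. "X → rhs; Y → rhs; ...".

  step 2 ⇒ step 3: BABAACBACBBABABAACB ⇒ ACB·BA·ACB·BA·BA·BA·ACB·BA·BA·ACB·ACB·BA·ACB·BA·ACB·BA·BA·BA·ACB
    A ↦ BA
    B ↦ ACB
    C ↦ BA

A->BA, B->ACB, C->BA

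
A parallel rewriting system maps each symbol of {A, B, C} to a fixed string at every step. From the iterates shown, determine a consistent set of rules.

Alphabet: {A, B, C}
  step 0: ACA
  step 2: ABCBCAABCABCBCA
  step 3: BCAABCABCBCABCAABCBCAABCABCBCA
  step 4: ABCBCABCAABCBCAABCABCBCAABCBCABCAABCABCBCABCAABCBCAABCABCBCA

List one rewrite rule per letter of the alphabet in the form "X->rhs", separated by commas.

  step 3 ⇒ step 4: BCAABCABCBCABCAABCBCAABCABCBCA ⇒ A·BC·BCA·BCA·A·BC·BCA·A·BC·A·BC·BCA·A·BC·BCA·BCA·A·BC·A·BC·BCA·BCA·A·BC·BCA·A·BC·A·BC·BCA
    A ↦ BCA
    B ↦ A
    C ↦ BC

A->BCA, B->A, C->BC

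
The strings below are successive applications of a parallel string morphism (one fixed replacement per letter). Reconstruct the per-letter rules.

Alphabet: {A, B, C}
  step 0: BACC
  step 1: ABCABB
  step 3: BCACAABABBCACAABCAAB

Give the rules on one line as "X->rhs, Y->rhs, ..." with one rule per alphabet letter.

  step 0 ⇒ step 1: BACC ⇒ AB·CA·B·B
    A ↦ CA
    B ↦ AB
    C ↦ B

A->CA, B->AB, C->B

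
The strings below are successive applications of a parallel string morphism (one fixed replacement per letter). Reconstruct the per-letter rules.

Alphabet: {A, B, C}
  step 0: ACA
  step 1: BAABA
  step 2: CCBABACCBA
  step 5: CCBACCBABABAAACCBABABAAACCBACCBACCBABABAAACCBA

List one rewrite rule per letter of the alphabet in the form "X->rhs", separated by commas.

A->BA, B->CC, C->A

  step 1 ⇒ step 2: BAABA ⇒ CC·BA·BA·CC·BA
    A ↦ BA
    B ↦ CC
  step 0 ⇒ step 1: ACA ⇒ BA·A·BA
    C ↦ A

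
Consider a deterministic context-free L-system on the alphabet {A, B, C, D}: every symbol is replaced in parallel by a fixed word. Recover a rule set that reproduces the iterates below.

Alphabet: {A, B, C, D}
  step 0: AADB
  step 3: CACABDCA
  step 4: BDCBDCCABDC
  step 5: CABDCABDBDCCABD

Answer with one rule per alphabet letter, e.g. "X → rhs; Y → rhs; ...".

  step 4 ⇒ step 5: BDCBDCCABDC ⇒ C·A·BD·C·A·BD·BD·C·C·A·BD
    A ↦ C
    B ↦ C
    C ↦ BD
    D ↦ A

A->C, B->C, C->BD, D->A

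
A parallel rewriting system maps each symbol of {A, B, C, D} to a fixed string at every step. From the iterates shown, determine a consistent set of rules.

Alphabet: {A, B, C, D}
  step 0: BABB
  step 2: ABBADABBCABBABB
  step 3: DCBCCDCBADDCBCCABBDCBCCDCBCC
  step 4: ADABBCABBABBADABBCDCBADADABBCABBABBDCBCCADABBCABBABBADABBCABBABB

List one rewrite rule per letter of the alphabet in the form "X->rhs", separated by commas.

  step 3 ⇒ step 4: DCBCCDCBADDCBCCABBDCBCCDCBCC ⇒ AD·ABB·C·ABB·ABB·AD·ABB·C·DCB·AD·AD·ABB·C·ABB·ABB·DCB·C·C·AD·ABB·C·ABB·ABB·AD·ABB·C·ABB·ABB
    A ↦ DCB
    B ↦ C
    C ↦ ABB
    D ↦ AD

A->DCB, B->C, C->ABB, D->AD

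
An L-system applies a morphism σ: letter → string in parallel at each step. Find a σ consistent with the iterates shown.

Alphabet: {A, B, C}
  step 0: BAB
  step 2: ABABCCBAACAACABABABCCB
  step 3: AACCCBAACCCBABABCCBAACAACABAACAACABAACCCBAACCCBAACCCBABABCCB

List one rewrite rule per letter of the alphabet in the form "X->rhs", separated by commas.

  step 2 ⇒ step 3: ABABCCBAACAACABABABCCB ⇒ AAC·CCB·AAC·CCB·AB·AB·CCB·AAC·AAC·AB·AAC·AAC·AB·AAC·CCB·AAC·CCB·AAC·CCB·AB·AB·CCB
    A ↦ AAC
    B ↦ CCB
    C ↦ AB

A->AAC, B->CCB, C->AB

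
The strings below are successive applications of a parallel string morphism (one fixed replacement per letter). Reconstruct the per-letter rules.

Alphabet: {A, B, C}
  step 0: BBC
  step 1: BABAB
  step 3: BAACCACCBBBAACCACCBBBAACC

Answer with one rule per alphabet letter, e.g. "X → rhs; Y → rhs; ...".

A->ACC, B->BA, C->B

  step 0 ⇒ step 1: BBC ⇒ BA·BA·B
    B ↦ BA
    C ↦ B
    A ↦ ACC  (constrained at step 1)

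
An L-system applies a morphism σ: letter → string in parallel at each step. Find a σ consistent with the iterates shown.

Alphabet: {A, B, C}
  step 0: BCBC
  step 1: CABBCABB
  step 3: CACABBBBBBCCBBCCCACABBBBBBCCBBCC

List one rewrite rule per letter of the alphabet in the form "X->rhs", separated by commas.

A->CC, B->CA, C->BB

  step 0 ⇒ step 1: BCBC ⇒ CA·BB·CA·BB
    B ↦ CA
    C ↦ BB
    A ↦ CC  (constrained at step 1)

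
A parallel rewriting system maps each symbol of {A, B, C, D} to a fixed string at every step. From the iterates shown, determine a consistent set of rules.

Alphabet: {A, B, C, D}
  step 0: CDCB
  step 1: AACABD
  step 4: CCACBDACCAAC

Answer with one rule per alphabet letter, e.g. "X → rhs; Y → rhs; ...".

  step 0 ⇒ step 1: CDCB ⇒ A·AC·A·BD
    B ↦ BD
    C ↦ A
    D ↦ AC
    A ↦ C  (constrained at step 1)

A->C, B->BD, C->A, D->AC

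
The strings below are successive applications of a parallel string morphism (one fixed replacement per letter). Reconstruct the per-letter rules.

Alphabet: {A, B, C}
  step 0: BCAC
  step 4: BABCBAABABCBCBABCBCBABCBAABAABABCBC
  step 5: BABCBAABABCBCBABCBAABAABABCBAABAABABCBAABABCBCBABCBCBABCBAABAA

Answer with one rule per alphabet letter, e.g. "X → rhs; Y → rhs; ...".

A->BC, B->BA, C->A

  step 4 ⇒ step 5: BABCBAABABCBCBABCBCBABCBAABAABABCBC ⇒ BA·BC·BA·A·BA·BC·BC·BA·BC·BA·A·BA·A·BA·BC·BA·A·BA·A·BA·BC·BA·A·BA·BC·BC·BA·BC·BC·BA·BC·BA·A·BA·A
    A ↦ BC
    B ↦ BA
    C ↦ A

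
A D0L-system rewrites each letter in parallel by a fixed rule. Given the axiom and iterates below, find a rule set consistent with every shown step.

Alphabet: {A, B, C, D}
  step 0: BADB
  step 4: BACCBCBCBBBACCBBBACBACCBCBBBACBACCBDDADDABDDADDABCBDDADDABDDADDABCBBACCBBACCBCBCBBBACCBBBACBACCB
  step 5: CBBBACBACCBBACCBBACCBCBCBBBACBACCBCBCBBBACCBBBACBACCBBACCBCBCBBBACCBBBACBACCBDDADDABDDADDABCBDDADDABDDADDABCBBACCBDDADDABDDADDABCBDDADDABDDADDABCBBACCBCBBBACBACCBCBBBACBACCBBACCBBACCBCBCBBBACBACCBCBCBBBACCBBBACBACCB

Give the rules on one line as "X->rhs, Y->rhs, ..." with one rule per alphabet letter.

  step 4 ⇒ step 5: BACCBCBCBBBACCBBBACBACCBCBBBACBACCBDDADDABDDADDABCBDDADDABDDADDABCBBACCBBACCBCBCBBBACCBBBACBACCB ⇒ CB·B·BAC·BAC·CB·BAC·CB·BAC·CB·CB·CB·B·BAC·BAC·CB·CB·CB·B·BAC·CB·B·BAC·BAC·CB·BAC·CB·CB·CB·B·BAC·CB·B·BAC·BAC·CB·DDA·DDA·B·DDA·DDA·B·CB·DDA·DDA·B·DDA·DDA·B·CB·BAC·CB·DDA·DDA·B·DDA·DDA·B·CB·DDA·DDA·B·DDA·DDA·B·CB·BAC·CB·CB·B·BAC·BAC·CB·CB·B·BAC·BAC·CB·BAC·CB·BAC·CB·CB·CB·B·BAC·BAC·CB·CB·CB·B·BAC·CB·B·BAC·BAC·CB
    A ↦ B
    B ↦ CB
    C ↦ BAC
    D ↦ DDA

A->B, B->CB, C->BAC, D->DDA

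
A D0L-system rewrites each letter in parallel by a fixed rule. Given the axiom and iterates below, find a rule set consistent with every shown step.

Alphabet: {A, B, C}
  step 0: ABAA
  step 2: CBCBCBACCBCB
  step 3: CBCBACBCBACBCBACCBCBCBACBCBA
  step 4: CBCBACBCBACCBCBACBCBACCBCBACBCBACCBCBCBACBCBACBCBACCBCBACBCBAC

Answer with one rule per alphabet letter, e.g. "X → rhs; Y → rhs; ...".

A->C, B->CBA, C->CB

  step 3 ⇒ step 4: CBCBACBCBACBCBACCBCBCBACBCBA ⇒ CB·CBA·CB·CBA·C·CB·CBA·CB·CBA·C·CB·CBA·CB·CBA·C·CB·CB·CBA·CB·CBA·CB·CBA·C·CB·CBA·CB·CBA·C
    A ↦ C
    B ↦ CBA
    C ↦ CB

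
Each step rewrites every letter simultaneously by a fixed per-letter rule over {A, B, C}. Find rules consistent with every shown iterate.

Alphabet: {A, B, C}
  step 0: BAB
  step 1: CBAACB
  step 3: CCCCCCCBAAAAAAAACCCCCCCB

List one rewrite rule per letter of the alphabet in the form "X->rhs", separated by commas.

A->AA, B->CB, C->CC

  step 0 ⇒ step 1: BAB ⇒ CB·AA·CB
    A ↦ AA
    B ↦ CB
    C ↦ CC  (constrained at step 1)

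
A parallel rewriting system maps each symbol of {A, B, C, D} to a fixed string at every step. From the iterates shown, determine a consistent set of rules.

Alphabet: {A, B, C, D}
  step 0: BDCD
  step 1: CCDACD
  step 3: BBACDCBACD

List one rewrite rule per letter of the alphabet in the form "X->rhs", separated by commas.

  step 0 ⇒ step 1: BDCD ⇒ C·CD·A·CD
    B ↦ C
    C ↦ A
    D ↦ CD
    A ↦ B  (constrained at step 1)

A->B, B->C, C->A, D->CD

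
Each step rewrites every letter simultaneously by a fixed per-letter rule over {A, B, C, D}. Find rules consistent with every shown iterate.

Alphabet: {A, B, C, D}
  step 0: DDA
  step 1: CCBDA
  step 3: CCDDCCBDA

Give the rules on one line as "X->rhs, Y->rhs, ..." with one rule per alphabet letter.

A->BDA, B->C, C->D, D->C

  step 0 ⇒ step 1: DDA ⇒ C·C·BDA
    A ↦ BDA
    D ↦ C
    B ↦ C  (constrained at step 1)
    C ↦ D  (constrained at step 1)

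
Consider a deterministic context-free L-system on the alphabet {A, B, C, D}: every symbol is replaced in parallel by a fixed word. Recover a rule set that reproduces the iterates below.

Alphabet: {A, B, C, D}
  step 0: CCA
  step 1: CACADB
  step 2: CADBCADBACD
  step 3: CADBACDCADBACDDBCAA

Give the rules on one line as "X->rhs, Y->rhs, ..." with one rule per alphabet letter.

A->DB, B->CD, C->CA, D->A

  step 2 ⇒ step 3: CADBCADBACD ⇒ CA·DB·A·CD·CA·DB·A·CD·DB·CA·A
    A ↦ DB
    B ↦ CD
    C ↦ CA
    D ↦ A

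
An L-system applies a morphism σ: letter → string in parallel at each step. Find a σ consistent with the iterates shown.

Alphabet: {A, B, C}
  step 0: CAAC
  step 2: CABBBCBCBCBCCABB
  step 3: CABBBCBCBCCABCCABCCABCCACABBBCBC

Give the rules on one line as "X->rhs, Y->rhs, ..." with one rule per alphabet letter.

A->BB, B->BC, C->CA

  step 2 ⇒ step 3: CABBBCBCBCBCCABB ⇒ CA·BB·BC·BC·BC·CA·BC·CA·BC·CA·BC·CA·CA·BB·BC·BC
    A ↦ BB
    B ↦ BC
    C ↦ CA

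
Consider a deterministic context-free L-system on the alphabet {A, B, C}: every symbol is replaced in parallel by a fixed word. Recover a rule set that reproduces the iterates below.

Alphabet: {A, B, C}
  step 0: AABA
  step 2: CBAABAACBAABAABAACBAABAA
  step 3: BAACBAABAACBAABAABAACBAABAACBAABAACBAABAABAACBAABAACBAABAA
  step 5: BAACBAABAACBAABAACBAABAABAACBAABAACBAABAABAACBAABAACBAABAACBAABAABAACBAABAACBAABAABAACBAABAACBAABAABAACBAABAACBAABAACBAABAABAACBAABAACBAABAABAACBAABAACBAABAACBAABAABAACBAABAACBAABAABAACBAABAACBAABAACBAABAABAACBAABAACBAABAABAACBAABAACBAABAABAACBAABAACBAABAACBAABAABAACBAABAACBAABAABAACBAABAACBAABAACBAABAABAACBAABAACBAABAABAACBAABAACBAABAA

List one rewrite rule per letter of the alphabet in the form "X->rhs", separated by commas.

  step 2 ⇒ step 3: CBAABAACBAABAABAACBAABAA ⇒ BAA·C·BAA·BAA·C·BAA·BAA·BAA·C·BAA·BAA·C·BAA·BAA·C·BAA·BAA·BAA·C·BAA·BAA·C·BAA·BAA
    A ↦ BAA
    B ↦ C
    C ↦ BAA

A->BAA, B->C, C->BAA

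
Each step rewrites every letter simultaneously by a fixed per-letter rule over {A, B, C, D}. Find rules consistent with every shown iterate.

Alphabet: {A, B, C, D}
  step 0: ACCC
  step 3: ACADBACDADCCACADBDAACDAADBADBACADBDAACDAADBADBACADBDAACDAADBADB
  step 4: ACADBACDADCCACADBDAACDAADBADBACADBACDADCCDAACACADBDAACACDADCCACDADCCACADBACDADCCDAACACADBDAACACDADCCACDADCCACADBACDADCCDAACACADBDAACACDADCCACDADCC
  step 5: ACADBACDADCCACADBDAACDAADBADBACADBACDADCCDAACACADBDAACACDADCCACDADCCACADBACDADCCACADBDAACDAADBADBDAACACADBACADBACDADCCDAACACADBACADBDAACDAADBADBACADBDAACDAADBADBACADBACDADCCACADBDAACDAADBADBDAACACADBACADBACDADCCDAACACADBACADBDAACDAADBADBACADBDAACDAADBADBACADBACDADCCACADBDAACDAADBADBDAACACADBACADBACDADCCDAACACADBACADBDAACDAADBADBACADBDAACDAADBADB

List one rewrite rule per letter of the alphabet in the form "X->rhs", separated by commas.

  step 4 ⇒ step 5: ACADBACDADCCACADBDAACDAADBADBACADBACDADCCDAACACADBDAACACDADCCACDADCCACADBACDADCCDAACACADBDAACACDADCCACDADCCACADBACDADCCDAACACADBDAACACDADCCACDADCC ⇒ AC·ADB·AC·DA·DCC·AC·ADB·DA·AC·DA·ADB·ADB·AC·ADB·AC·DA·DCC·DA·AC·AC·ADB·DA·AC·AC·DA·DCC·AC·DA·DCC·AC·ADB·AC·DA·DCC·AC·ADB·DA·AC·DA·ADB·ADB·DA·AC·AC·ADB·AC·ADB·AC·DA·DCC·DA·AC·AC·ADB·AC·ADB·DA·AC·DA·ADB·ADB·AC·ADB·DA·AC·DA·ADB·ADB·AC·ADB·AC·DA·DCC·AC·ADB·DA·AC·DA·ADB·ADB·DA·AC·AC·ADB·AC·ADB·AC·DA·DCC·DA·AC·AC·ADB·AC·ADB·DA·AC·DA·ADB·ADB·AC·ADB·DA·AC·DA·ADB·ADB·AC·ADB·AC·DA·DCC·AC·ADB·DA·AC·DA·ADB·ADB·DA·AC·AC·ADB·AC·ADB·AC·DA·DCC·DA·AC·AC·ADB·AC·ADB·DA·AC·DA·ADB·ADB·AC·ADB·DA·AC·DA·ADB·ADB
    A ↦ AC
    B ↦ DCC
    C ↦ ADB
    D ↦ DA

A->AC, B->DCC, C->ADB, D->DA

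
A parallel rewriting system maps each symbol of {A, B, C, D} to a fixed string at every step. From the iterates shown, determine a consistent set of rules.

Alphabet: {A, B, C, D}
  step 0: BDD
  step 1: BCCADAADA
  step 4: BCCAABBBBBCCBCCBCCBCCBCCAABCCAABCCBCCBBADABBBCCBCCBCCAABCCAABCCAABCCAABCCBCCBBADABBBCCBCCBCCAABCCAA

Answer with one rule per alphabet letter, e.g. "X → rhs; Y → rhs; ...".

  step 0 ⇒ step 1: BDD ⇒ BCC·ADA·ADA
    B ↦ BCC
    D ↦ ADA
    A ↦ BB  (constrained at step 1)
    C ↦ A  (constrained at step 1)

A->BB, B->BCC, C->A, D->ADA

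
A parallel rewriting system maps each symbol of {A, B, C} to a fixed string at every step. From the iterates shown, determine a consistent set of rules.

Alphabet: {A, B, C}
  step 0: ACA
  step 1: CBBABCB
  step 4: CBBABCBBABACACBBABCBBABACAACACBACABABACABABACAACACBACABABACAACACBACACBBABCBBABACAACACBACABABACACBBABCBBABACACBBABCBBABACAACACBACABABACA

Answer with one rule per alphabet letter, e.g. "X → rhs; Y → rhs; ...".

A->CB, B->ACA, C->BAB

  step 0 ⇒ step 1: ACA ⇒ CB·BAB·CB
    A ↦ CB
    C ↦ BAB
    B ↦ ACA  (constrained at step 1)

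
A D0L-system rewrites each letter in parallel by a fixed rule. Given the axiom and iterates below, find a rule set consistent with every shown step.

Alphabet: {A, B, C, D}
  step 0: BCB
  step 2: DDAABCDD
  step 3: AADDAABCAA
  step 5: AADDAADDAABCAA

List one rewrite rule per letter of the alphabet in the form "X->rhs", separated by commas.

  step 2 ⇒ step 3: DDAABCDD ⇒ A·A·D·D·AA·BC·A·A
    A ↦ D
    B ↦ AA
    C ↦ BC
    D ↦ A

A->D, B->AA, C->BC, D->A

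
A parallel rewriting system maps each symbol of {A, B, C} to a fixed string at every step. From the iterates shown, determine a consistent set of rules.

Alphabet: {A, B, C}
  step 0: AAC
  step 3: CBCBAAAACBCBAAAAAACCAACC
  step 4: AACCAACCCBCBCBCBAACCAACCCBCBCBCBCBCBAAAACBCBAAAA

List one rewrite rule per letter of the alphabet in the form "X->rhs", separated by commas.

  step 3 ⇒ step 4: CBCBAAAACBCBAAAAAACCAACC ⇒ AA·CC·AA·CC·CB·CB·CB·CB·AA·CC·AA·CC·CB·CB·CB·CB·CB·CB·AA·AA·CB·CB·AA·AA
    A ↦ CB
    B ↦ CC
    C ↦ AA

A->CB, B->CC, C->AA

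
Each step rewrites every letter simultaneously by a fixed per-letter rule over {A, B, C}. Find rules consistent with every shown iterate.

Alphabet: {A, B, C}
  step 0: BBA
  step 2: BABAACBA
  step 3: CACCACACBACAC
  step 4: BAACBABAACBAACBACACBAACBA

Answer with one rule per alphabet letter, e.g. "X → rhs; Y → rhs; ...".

  step 3 ⇒ step 4: CACCACACBACAC ⇒ BA·AC·BA·BA·AC·BA·AC·BA·C·AC·BA·AC·BA
    A ↦ AC
    B ↦ C
    C ↦ BA

A->AC, B->C, C->BA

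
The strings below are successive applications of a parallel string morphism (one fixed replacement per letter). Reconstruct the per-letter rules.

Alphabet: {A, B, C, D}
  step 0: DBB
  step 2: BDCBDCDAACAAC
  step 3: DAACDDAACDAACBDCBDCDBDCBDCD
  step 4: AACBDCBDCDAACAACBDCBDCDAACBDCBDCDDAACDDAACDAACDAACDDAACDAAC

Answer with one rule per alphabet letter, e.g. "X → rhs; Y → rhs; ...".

A->BDC, B->D, C->D, D->AAC

  step 3 ⇒ step 4: DAACDDAACDAACBDCBDCDBDCBDCD ⇒ AAC·BDC·BDC·D·AAC·AAC·BDC·BDC·D·AAC·BDC·BDC·D·D·AAC·D·D·AAC·D·AAC·D·AAC·D·D·AAC·D·AAC
    A ↦ BDC
    B ↦ D
    C ↦ D
    D ↦ AAC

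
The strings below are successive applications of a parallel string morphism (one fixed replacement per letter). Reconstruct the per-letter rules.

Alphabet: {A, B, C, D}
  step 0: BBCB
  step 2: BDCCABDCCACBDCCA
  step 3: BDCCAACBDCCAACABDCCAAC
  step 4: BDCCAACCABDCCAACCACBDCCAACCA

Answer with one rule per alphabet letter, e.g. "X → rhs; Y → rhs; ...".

A->C, B->BDC, C->A, D->C

  step 3 ⇒ step 4: BDCCAACBDCCAACABDCCAAC ⇒ BDC·C·A·A·C·C·A·BDC·C·A·A·C·C·A·C·BDC·C·A·A·C·C·A
    A ↦ C
    B ↦ BDC
    C ↦ A
    D ↦ C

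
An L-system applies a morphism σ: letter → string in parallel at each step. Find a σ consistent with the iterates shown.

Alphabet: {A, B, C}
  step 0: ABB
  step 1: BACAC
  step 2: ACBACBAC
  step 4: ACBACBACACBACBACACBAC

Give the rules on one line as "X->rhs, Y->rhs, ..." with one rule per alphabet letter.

  step 1 ⇒ step 2: BACAC ⇒ AC·B·AC·B·AC
    A ↦ B
    B ↦ AC
    C ↦ AC

A->B, B->AC, C->AC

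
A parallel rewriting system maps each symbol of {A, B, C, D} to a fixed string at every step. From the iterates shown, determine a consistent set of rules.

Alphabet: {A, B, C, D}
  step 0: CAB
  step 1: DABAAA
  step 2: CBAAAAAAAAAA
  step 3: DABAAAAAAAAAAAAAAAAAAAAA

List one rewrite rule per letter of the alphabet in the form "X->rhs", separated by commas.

  step 2 ⇒ step 3: CBAAAAAAAAAA ⇒ DAB·A·AA·AA·AA·AA·AA·AA·AA·AA·AA·AA
    A ↦ AA
    B ↦ A
    C ↦ DAB
  step 1 ⇒ step 2: DABAAA ⇒ CBA·AA·A·AA·AA·AA
    D ↦ CBA

A->AA, B->A, C->DAB, D->CBA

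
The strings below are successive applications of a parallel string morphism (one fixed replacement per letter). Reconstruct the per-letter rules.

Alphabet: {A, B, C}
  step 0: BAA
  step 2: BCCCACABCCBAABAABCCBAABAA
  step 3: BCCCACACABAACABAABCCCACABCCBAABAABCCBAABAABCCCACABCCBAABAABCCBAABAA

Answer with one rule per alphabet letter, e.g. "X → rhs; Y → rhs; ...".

A->BAA, B->BCC, C->CA

  step 2 ⇒ step 3: BCCCACABCCBAABAABCCBAABAA ⇒ BCC·CA·CA·CA·BAA·CA·BAA·BCC·CA·CA·BCC·BAA·BAA·BCC·BAA·BAA·BCC·CA·CA·BCC·BAA·BAA·BCC·BAA·BAA
    A ↦ BAA
    B ↦ BCC
    C ↦ CA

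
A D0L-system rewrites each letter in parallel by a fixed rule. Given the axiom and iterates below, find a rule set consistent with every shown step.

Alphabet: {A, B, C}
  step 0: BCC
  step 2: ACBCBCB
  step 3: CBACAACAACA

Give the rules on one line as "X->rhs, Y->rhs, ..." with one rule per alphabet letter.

  step 2 ⇒ step 3: ACBCBCB ⇒ CB·A·CA·A·CA·A·CA
    A ↦ CB
    B ↦ CA
    C ↦ A

A->CB, B->CA, C->A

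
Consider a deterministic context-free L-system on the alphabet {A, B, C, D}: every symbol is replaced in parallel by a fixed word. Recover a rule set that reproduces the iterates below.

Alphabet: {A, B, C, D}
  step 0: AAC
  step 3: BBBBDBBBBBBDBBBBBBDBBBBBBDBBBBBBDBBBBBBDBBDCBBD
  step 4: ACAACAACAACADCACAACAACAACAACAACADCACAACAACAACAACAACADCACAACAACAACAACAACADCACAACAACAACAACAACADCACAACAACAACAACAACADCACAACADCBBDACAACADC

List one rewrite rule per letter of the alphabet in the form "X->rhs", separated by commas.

A->BB, B->ACA, C->BBD, D->DC

  step 3 ⇒ step 4: BBBBDBBBBBBDBBBBBBDBBBBBBDBBBBBBDBBBBBBDBBDCBBD ⇒ ACA·ACA·ACA·ACA·DC·ACA·ACA·ACA·ACA·ACA·ACA·DC·ACA·ACA·ACA·ACA·ACA·ACA·DC·ACA·ACA·ACA·ACA·ACA·ACA·DC·ACA·ACA·ACA·ACA·ACA·ACA·DC·ACA·ACA·ACA·ACA·ACA·ACA·DC·ACA·ACA·DC·BBD·ACA·ACA·DC
    B ↦ ACA
    C ↦ BBD
    D ↦ DC
    A ↦ BB  (constrained at step 0)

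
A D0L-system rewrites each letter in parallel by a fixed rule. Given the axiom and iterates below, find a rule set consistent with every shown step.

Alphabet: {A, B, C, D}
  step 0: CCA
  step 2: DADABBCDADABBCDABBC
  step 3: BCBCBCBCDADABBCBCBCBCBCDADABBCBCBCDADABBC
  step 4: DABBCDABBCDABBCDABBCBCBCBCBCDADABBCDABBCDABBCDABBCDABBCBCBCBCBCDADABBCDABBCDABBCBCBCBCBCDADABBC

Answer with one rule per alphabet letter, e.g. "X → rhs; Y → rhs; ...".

A->BC, B->DA, C->BBC, D->BC

  step 3 ⇒ step 4: BCBCBCBCDADABBCBCBCBCBCDADABBCBCBCDADABBC ⇒ DA·BBC·DA·BBC·DA·BBC·DA·BBC·BC·BC·BC·BC·DA·DA·BBC·DA·BBC·DA·BBC·DA·BBC·DA·BBC·BC·BC·BC·BC·DA·DA·BBC·DA·BBC·DA·BBC·BC·BC·BC·BC·DA·DA·BBC
    A ↦ BC
    B ↦ DA
    C ↦ BBC
    D ↦ BC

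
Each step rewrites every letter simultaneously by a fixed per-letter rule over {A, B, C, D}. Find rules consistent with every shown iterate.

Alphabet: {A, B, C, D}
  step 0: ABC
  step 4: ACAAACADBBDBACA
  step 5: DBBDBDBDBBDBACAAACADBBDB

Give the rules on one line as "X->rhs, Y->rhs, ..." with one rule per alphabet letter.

A->DB, B->A, C->B, D->AC

  step 4 ⇒ step 5: ACAAACADBBDBACA ⇒ DB·B·DB·DB·DB·B·DB·AC·A·A·AC·A·DB·B·DB
    A ↦ DB
    B ↦ A
    C ↦ B
    D ↦ AC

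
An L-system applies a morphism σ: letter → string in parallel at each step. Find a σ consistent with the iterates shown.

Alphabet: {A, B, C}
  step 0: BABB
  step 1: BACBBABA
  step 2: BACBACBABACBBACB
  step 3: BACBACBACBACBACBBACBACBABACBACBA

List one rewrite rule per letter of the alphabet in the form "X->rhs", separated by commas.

A->CB, B->BA, C->AC

  step 2 ⇒ step 3: BACBACBABACBBACB ⇒ BA·CB·AC·BA·CB·AC·BA·CB·BA·CB·AC·BA·BA·CB·AC·BA
    A ↦ CB
    B ↦ BA
    C ↦ AC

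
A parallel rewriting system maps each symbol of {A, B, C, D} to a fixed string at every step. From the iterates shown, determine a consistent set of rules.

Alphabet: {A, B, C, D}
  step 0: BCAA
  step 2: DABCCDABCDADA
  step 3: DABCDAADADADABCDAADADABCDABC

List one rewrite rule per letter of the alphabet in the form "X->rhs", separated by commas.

  step 2 ⇒ step 3: DABCCDABCDADA ⇒ DAB·C·DAA·DA·DA·DAB·C·DAA·DA·DAB·C·DAB·C
    A ↦ C
    B ↦ DAA
    C ↦ DA
    D ↦ DAB

A->C, B->DAA, C->DA, D->DAB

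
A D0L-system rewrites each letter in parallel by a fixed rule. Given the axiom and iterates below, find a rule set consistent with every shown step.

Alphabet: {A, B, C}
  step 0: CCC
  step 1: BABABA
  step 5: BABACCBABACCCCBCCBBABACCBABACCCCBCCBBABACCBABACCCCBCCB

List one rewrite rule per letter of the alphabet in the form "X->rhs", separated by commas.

  step 0 ⇒ step 1: CCC ⇒ BA·BA·BA
    C ↦ BA
    A ↦ B  (constrained at step 1)
    B ↦ CC  (constrained at step 1)

A->B, B->CC, C->BA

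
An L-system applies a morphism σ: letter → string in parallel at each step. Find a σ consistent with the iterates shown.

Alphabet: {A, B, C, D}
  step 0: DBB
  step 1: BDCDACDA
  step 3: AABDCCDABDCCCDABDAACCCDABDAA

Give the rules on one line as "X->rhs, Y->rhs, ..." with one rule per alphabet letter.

  step 0 ⇒ step 1: DBB ⇒ BD·CDA·CDA
    B ↦ CDA
    D ↦ BD
    A ↦ C  (constrained at step 1)
    C ↦ AA  (constrained at step 1)

A->C, B->CDA, C->AA, D->BD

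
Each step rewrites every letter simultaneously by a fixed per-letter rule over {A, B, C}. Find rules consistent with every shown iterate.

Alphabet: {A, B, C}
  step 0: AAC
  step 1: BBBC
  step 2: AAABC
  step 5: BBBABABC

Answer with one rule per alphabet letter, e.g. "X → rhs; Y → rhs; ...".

  step 1 ⇒ step 2: BBBC ⇒ A·A·A·BC
    B ↦ A
    C ↦ BC
  step 0 ⇒ step 1: AAC ⇒ B·B·BC
    A ↦ B

A->B, B->A, C->BC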